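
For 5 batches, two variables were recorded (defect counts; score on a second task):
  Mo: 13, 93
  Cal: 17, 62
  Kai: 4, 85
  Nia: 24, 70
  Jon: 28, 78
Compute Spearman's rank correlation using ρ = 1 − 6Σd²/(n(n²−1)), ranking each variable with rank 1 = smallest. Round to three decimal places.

Ranks of variable 1: 2, 3, 1, 4, 5
Ranks of variable 2: 5, 1, 4, 2, 3
d = r₁ − r₂: -3, 2, -3, 2, 2
d²: 9, 4, 9, 4, 4; Σd² = 30
ρ = 1 − 6·30/(5·24) = 1 − 180/120 = -0.500

-0.500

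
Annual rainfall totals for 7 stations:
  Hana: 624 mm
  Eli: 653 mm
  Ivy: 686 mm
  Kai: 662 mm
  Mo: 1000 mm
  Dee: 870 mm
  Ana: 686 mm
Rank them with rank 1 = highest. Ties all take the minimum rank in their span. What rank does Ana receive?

3

Sorted (descending): 1000, 870, 686, 686, 662, 653, 624
The 2 values of 686 occupy positions 3–4 → each gets rank 3.
Ana has value 686 mm → rank 3.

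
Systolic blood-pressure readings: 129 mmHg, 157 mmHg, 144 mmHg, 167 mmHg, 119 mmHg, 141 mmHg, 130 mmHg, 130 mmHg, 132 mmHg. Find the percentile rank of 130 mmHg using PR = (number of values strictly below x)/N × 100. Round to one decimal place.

N = 9.
Strictly below 130: 2. Equal to 130: 2.
PR = 2/9 × 100 = 22.2

22.2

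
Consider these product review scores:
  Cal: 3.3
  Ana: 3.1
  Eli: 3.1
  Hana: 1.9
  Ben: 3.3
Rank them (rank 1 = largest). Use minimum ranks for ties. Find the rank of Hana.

Sorted (descending): 3.3, 3.3, 3.1, 3.1, 1.9
The 2 values of 3.3 occupy positions 1–2 → each gets rank 1.
The 2 values of 3.1 occupy positions 3–4 → each gets rank 3.
Hana has value 1.9 → rank 5.

5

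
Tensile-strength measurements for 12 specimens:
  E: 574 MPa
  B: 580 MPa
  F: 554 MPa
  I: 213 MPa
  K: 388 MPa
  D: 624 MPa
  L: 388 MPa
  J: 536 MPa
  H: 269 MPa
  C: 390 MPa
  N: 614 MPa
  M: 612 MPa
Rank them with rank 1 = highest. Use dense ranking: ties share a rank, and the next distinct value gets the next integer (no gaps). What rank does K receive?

9

Sorted (descending): 624, 614, 612, 580, 574, 554, 536, 390, 388, 388, 269, 213
The 2 values of 388 share dense rank 9.
Remaining distinct values take the next consecutive integers.
K has value 388 MPa → rank 9.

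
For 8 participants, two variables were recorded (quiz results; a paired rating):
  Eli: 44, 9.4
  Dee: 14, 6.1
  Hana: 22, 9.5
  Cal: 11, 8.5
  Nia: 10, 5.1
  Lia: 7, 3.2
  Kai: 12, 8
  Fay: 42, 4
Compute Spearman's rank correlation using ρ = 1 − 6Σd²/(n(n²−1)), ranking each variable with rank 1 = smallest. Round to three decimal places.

Ranks of variable 1: 8, 5, 6, 3, 2, 1, 4, 7
Ranks of variable 2: 7, 4, 8, 6, 3, 1, 5, 2
d = r₁ − r₂: 1, 1, -2, -3, -1, 0, -1, 5
d²: 1, 1, 4, 9, 1, 0, 1, 25; Σd² = 42
ρ = 1 − 6·42/(8·63) = 1 − 252/504 = 0.500

0.500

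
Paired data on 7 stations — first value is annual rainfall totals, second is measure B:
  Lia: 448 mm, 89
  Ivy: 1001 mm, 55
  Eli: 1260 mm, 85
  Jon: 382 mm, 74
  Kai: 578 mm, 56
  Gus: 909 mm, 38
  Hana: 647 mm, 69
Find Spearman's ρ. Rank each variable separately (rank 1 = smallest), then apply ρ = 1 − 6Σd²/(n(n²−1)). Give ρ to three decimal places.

-0.321

Ranks of variable 1: 2, 6, 7, 1, 3, 5, 4
Ranks of variable 2: 7, 2, 6, 5, 3, 1, 4
d = r₁ − r₂: -5, 4, 1, -4, 0, 4, 0
d²: 25, 16, 1, 16, 0, 16, 0; Σd² = 74
ρ = 1 − 6·74/(7·48) = 1 − 444/336 = -0.321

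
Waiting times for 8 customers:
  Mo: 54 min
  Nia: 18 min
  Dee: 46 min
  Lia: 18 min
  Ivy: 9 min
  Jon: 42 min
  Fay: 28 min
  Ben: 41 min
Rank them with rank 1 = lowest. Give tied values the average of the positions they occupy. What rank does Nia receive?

Sorted (ascending): 9, 18, 18, 28, 41, 42, 46, 54
The 2 values of 18 occupy positions 2–3 → average rank (2+3)/2 = 2.5.
Nia has value 18 min → rank 2.5.

2.5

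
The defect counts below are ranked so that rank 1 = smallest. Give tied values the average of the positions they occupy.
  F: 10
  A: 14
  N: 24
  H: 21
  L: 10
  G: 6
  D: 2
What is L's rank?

3.5

Sorted (ascending): 2, 6, 10, 10, 14, 21, 24
The 2 values of 10 occupy positions 3–4 → average rank (3+4)/2 = 3.5.
L has value 10 → rank 3.5.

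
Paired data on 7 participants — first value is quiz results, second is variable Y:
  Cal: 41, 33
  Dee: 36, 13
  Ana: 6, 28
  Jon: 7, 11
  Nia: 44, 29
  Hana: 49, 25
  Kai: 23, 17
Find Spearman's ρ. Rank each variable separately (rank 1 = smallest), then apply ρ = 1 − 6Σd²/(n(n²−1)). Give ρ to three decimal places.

0.393

Ranks of variable 1: 5, 4, 1, 2, 6, 7, 3
Ranks of variable 2: 7, 2, 5, 1, 6, 4, 3
d = r₁ − r₂: -2, 2, -4, 1, 0, 3, 0
d²: 4, 4, 16, 1, 0, 9, 0; Σd² = 34
ρ = 1 − 6·34/(7·48) = 1 − 204/336 = 0.393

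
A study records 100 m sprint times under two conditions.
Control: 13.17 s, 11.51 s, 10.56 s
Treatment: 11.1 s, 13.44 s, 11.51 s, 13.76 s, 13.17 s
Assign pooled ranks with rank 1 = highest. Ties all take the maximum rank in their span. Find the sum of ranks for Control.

18

Sorted (descending): 13.76, 13.44, 13.17, 13.17, 11.51, 11.51, 11.1, 10.56
The 2 values of 13.17 occupy positions 3–4 → each gets rank 4.
The 2 values of 11.51 occupy positions 5–6 → each gets rank 6.
Control values → pooled ranks: 13.17→4, 11.51→6, 10.56→8
Rank sum = 4 + 6 + 8 = 18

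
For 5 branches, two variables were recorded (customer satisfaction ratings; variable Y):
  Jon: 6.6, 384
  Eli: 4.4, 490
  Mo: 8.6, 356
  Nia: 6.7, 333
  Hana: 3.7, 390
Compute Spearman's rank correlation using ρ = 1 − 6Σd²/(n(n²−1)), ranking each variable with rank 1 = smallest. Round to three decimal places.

Ranks of variable 1: 3, 2, 5, 4, 1
Ranks of variable 2: 3, 5, 2, 1, 4
d = r₁ − r₂: 0, -3, 3, 3, -3
d²: 0, 9, 9, 9, 9; Σd² = 36
ρ = 1 − 6·36/(5·24) = 1 − 216/120 = -0.800

-0.800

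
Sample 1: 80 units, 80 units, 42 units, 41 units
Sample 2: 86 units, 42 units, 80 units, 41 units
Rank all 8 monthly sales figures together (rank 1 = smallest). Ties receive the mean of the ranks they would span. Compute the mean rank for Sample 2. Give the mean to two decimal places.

Sorted (ascending): 41, 41, 42, 42, 80, 80, 80, 86
The 2 values of 41 occupy positions 1–2 → average rank (1+2)/2 = 1.5.
The 2 values of 42 occupy positions 3–4 → average rank (3+4)/2 = 3.5.
The 3 values of 80 occupy positions 5–7 → average rank 6.
Sample 2 values → pooled ranks: 86→8, 42→3.5, 80→6, 41→1.5
Mean rank = (8 + 3.5 + 6 + 1.5) / 4 = 4.75

4.75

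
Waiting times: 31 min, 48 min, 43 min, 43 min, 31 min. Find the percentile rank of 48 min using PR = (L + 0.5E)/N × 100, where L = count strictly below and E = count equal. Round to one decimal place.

90.0

N = 5.
Strictly below 48: 4. Equal to 48: 1.
PR = (4 + 0.5·1)/5 × 100 = 90.0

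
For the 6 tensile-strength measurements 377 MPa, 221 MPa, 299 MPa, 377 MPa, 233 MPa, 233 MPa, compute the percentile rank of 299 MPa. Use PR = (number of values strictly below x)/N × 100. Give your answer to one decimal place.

N = 6.
Strictly below 299: 3. Equal to 299: 1.
PR = 3/6 × 100 = 50.0

50.0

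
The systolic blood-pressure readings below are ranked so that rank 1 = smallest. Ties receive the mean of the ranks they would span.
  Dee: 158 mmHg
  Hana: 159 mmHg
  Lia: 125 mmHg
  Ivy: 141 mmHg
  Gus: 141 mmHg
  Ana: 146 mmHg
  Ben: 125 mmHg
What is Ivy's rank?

Sorted (ascending): 125, 125, 141, 141, 146, 158, 159
The 2 values of 125 occupy positions 1–2 → average rank (1+2)/2 = 1.5.
The 2 values of 141 occupy positions 3–4 → average rank (3+4)/2 = 3.5.
Ivy has value 141 mmHg → rank 3.5.

3.5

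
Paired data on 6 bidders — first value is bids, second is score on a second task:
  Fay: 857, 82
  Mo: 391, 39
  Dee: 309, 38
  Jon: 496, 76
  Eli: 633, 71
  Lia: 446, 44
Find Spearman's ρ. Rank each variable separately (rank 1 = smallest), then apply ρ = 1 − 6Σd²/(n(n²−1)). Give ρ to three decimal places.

Ranks of variable 1: 6, 2, 1, 4, 5, 3
Ranks of variable 2: 6, 2, 1, 5, 4, 3
d = r₁ − r₂: 0, 0, 0, -1, 1, 0
d²: 0, 0, 0, 1, 1, 0; Σd² = 2
ρ = 1 − 6·2/(6·35) = 1 − 12/210 = 0.943

0.943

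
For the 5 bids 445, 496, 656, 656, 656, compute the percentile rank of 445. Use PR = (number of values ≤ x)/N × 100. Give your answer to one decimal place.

20.0

N = 5.
Strictly below 445: 0. Equal to 445: 1.
PR = 1/5 × 100 = 20.0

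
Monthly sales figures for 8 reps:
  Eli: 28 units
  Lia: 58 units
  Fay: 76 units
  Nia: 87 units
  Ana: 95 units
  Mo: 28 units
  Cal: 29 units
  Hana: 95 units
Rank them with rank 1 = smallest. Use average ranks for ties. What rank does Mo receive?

1.5

Sorted (ascending): 28, 28, 29, 58, 76, 87, 95, 95
The 2 values of 28 occupy positions 1–2 → average rank (1+2)/2 = 1.5.
The 2 values of 95 occupy positions 7–8 → average rank (7+8)/2 = 7.5.
Mo has value 28 units → rank 1.5.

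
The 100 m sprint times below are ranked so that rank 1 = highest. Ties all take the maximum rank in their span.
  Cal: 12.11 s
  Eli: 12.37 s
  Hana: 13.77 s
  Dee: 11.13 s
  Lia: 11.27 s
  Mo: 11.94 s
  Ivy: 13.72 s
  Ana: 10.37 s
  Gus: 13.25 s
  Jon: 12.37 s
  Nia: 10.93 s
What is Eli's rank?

5

Sorted (descending): 13.77, 13.72, 13.25, 12.37, 12.37, 12.11, 11.94, 11.27, 11.13, 10.93, 10.37
The 2 values of 12.37 occupy positions 4–5 → each gets rank 5.
Eli has value 12.37 s → rank 5.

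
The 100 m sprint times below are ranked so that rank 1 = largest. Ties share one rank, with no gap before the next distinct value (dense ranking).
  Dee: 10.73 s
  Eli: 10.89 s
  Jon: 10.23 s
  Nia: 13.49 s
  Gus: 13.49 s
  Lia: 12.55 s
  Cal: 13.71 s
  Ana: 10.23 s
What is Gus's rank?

Sorted (descending): 13.71, 13.49, 13.49, 12.55, 10.89, 10.73, 10.23, 10.23
The 2 values of 13.49 share dense rank 2.
The 2 values of 10.23 share dense rank 6.
Remaining distinct values take the next consecutive integers.
Gus has value 13.49 s → rank 2.

2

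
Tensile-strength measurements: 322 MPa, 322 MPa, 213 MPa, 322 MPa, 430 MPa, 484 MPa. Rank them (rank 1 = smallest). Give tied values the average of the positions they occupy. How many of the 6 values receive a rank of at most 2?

1

Sorted (ascending): 213, 322, 322, 322, 430, 484
The 3 values of 322 occupy positions 2–4 → average rank 3.
Ranks ≤ 2: {1} → 1 value.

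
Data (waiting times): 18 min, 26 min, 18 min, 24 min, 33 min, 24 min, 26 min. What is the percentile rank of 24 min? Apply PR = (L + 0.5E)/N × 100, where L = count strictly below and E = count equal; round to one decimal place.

42.9

N = 7.
Strictly below 24: 2. Equal to 24: 2.
PR = (2 + 0.5·2)/7 × 100 = 42.9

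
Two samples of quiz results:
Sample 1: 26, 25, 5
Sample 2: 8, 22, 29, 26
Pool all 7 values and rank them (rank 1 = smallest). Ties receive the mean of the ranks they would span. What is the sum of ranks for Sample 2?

17.5

Sorted (ascending): 5, 8, 22, 25, 26, 26, 29
The 2 values of 26 occupy positions 5–6 → average rank (5+6)/2 = 5.5.
Sample 2 values → pooled ranks: 8→2, 22→3, 29→7, 26→5.5
Rank sum = 2 + 3 + 7 + 5.5 = 17.5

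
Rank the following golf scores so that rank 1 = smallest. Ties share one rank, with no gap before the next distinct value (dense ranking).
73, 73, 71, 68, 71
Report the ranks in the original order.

3, 3, 2, 1, 2

Sorted (ascending): 68, 71, 71, 73, 73
The 2 values of 71 share dense rank 2.
The 2 values of 73 share dense rank 3.
Remaining distinct values take the next consecutive integers.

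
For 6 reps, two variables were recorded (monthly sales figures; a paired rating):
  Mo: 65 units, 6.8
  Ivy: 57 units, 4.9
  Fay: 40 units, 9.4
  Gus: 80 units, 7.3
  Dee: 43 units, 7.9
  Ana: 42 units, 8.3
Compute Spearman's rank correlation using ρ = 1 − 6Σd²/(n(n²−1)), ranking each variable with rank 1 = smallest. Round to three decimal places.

-0.771

Ranks of variable 1: 5, 4, 1, 6, 3, 2
Ranks of variable 2: 2, 1, 6, 3, 4, 5
d = r₁ − r₂: 3, 3, -5, 3, -1, -3
d²: 9, 9, 25, 9, 1, 9; Σd² = 62
ρ = 1 − 6·62/(6·35) = 1 − 372/210 = -0.771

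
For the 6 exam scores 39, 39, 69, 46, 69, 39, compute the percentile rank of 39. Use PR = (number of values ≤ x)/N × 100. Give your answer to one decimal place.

N = 6.
Strictly below 39: 0. Equal to 39: 3.
PR = 3/6 × 100 = 50.0

50.0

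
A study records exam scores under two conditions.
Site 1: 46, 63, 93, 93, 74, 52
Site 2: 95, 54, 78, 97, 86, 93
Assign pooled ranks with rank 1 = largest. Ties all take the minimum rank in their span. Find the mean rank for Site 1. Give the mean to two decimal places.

Sorted (descending): 97, 95, 93, 93, 93, 86, 78, 74, 63, 54, 52, 46
The 3 values of 93 occupy positions 3–5 → each gets rank 3.
Site 1 values → pooled ranks: 46→12, 63→9, 93→3, 93→3, 74→8, 52→11
Mean rank = (12 + 9 + 3 + 3 + 8 + 11) / 6 = 7.67

7.67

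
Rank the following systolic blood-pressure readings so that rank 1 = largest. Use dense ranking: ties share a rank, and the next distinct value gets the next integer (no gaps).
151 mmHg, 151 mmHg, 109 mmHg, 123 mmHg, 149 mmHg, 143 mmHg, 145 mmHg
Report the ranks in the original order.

1, 1, 6, 5, 2, 4, 3

Sorted (descending): 151, 151, 149, 145, 143, 123, 109
The 2 values of 151 share dense rank 1.
Remaining distinct values take the next consecutive integers.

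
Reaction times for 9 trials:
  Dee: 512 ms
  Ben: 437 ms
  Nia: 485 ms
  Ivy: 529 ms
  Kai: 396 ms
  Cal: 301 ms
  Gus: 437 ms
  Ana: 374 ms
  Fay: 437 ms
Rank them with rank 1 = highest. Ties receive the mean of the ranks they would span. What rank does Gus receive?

5

Sorted (descending): 529, 512, 485, 437, 437, 437, 396, 374, 301
The 3 values of 437 occupy positions 4–6 → average rank 5.
Gus has value 437 ms → rank 5.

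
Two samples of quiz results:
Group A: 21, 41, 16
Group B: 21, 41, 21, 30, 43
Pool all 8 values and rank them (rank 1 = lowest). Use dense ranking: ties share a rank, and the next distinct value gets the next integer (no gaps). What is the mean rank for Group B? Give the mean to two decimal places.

Sorted (ascending): 16, 21, 21, 21, 30, 41, 41, 43
The 3 values of 21 share dense rank 2.
The 2 values of 41 share dense rank 4.
Remaining distinct values take the next consecutive integers.
Group B values → pooled ranks: 21→2, 41→4, 21→2, 30→3, 43→5
Mean rank = (2 + 4 + 2 + 3 + 5) / 5 = 3.20

3.20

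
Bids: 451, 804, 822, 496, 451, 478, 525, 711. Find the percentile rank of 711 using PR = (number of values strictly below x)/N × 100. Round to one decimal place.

62.5

N = 8.
Strictly below 711: 5. Equal to 711: 1.
PR = 5/8 × 100 = 62.5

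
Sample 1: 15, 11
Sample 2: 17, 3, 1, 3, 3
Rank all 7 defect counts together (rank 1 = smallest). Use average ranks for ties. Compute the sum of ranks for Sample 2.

17

Sorted (ascending): 1, 3, 3, 3, 11, 15, 17
The 3 values of 3 occupy positions 2–4 → average rank 3.
Sample 2 values → pooled ranks: 17→7, 3→3, 1→1, 3→3, 3→3
Rank sum = 7 + 3 + 1 + 3 + 3 = 17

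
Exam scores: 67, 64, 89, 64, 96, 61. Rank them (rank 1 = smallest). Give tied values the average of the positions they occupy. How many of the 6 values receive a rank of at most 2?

Sorted (ascending): 61, 64, 64, 67, 89, 96
The 2 values of 64 occupy positions 2–3 → average rank (2+3)/2 = 2.5.
Ranks ≤ 2: {1} → 1 value.

1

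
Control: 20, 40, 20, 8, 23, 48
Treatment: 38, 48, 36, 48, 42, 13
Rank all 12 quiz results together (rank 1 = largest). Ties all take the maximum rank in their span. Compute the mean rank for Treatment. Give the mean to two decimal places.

Sorted (descending): 48, 48, 48, 42, 40, 38, 36, 23, 20, 20, 13, 8
The 3 values of 48 occupy positions 1–3 → each gets rank 3.
The 2 values of 20 occupy positions 9–10 → each gets rank 10.
Treatment values → pooled ranks: 38→6, 48→3, 36→7, 48→3, 42→4, 13→11
Mean rank = (6 + 3 + 7 + 3 + 4 + 11) / 6 = 5.67

5.67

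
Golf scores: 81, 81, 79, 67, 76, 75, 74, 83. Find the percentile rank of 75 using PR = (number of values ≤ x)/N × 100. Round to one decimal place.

N = 8.
Strictly below 75: 2. Equal to 75: 1.
PR = 3/8 × 100 = 37.5

37.5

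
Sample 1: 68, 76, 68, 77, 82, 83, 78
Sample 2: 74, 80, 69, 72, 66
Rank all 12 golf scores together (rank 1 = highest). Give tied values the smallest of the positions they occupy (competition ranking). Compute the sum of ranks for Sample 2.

Sorted (descending): 83, 82, 80, 78, 77, 76, 74, 72, 69, 68, 68, 66
The 2 values of 68 occupy positions 10–11 → each gets rank 10.
Sample 2 values → pooled ranks: 74→7, 80→3, 69→9, 72→8, 66→12
Rank sum = 7 + 3 + 9 + 8 + 12 = 39

39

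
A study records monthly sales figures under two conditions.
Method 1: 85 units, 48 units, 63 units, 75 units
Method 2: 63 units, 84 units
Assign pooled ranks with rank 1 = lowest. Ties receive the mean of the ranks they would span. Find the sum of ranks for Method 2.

Sorted (ascending): 48, 63, 63, 75, 84, 85
The 2 values of 63 occupy positions 2–3 → average rank (2+3)/2 = 2.5.
Method 2 values → pooled ranks: 63→2.5, 84→5
Rank sum = 2.5 + 5 = 7.5

7.5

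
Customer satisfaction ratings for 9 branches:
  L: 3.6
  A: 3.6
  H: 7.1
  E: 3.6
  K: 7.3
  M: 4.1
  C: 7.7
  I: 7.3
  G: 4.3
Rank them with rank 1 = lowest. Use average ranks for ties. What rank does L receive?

2

Sorted (ascending): 3.6, 3.6, 3.6, 4.1, 4.3, 7.1, 7.3, 7.3, 7.7
The 3 values of 3.6 occupy positions 1–3 → average rank 2.
The 2 values of 7.3 occupy positions 7–8 → average rank (7+8)/2 = 7.5.
L has value 3.6 → rank 2.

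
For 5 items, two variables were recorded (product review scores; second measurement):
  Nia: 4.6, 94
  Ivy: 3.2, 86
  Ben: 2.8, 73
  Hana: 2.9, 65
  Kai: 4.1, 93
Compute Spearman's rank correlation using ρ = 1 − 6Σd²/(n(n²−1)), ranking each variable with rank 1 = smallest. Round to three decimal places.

0.900

Ranks of variable 1: 5, 3, 1, 2, 4
Ranks of variable 2: 5, 3, 2, 1, 4
d = r₁ − r₂: 0, 0, -1, 1, 0
d²: 0, 0, 1, 1, 0; Σd² = 2
ρ = 1 − 6·2/(5·24) = 1 − 12/120 = 0.900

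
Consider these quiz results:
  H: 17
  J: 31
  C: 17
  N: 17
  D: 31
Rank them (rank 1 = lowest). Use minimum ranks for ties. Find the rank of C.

Sorted (ascending): 17, 17, 17, 31, 31
The 3 values of 17 occupy positions 1–3 → each gets rank 1.
The 2 values of 31 occupy positions 4–5 → each gets rank 4.
C has value 17 → rank 1.

1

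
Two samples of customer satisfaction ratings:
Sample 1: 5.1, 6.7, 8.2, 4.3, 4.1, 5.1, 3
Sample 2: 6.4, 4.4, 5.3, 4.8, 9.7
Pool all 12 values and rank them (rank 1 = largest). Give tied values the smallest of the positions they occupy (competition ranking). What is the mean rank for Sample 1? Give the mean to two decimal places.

Sorted (descending): 9.7, 8.2, 6.7, 6.4, 5.3, 5.1, 5.1, 4.8, 4.4, 4.3, 4.1, 3
The 2 values of 5.1 occupy positions 6–7 → each gets rank 6.
Sample 1 values → pooled ranks: 5.1→6, 6.7→3, 8.2→2, 4.3→10, 4.1→11, 5.1→6, 3→12
Mean rank = (6 + 3 + 2 + 10 + 11 + 6 + 12) / 7 = 7.14

7.14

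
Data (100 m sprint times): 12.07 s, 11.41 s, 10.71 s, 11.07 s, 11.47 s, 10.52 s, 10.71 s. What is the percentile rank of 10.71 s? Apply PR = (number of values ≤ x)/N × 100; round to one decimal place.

N = 7.
Strictly below 10.71: 1. Equal to 10.71: 2.
PR = 3/7 × 100 = 42.9

42.9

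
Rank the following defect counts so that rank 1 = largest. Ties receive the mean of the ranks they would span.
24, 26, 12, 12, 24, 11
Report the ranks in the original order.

2.5, 1, 4.5, 4.5, 2.5, 6

Sorted (descending): 26, 24, 24, 12, 12, 11
The 2 values of 24 occupy positions 2–3 → average rank (2+3)/2 = 2.5.
The 2 values of 12 occupy positions 4–5 → average rank (4+5)/2 = 4.5.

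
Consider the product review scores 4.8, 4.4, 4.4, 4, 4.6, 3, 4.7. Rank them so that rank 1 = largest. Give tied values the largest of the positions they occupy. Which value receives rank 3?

Sorted (descending): 4.8, 4.7, 4.6, 4.4, 4.4, 4, 3
The 2 values of 4.4 occupy positions 4–5 → each gets rank 5.
Rank 3 → value 4.6.

4.6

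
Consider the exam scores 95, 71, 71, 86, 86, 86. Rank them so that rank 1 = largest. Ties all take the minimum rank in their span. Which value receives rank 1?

Sorted (descending): 95, 86, 86, 86, 71, 71
The 3 values of 86 occupy positions 2–4 → each gets rank 2.
The 2 values of 71 occupy positions 5–6 → each gets rank 5.
Rank 1 → value 95.

95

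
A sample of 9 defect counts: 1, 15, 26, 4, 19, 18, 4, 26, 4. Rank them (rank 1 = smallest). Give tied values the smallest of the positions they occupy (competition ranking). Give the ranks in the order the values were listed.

1, 5, 8, 2, 7, 6, 2, 8, 2

Sorted (ascending): 1, 4, 4, 4, 15, 18, 19, 26, 26
The 3 values of 4 occupy positions 2–4 → each gets rank 2.
The 2 values of 26 occupy positions 8–9 → each gets rank 8.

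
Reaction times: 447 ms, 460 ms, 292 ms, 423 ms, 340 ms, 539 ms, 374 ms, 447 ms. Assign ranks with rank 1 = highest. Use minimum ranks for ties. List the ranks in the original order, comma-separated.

Sorted (descending): 539, 460, 447, 447, 423, 374, 340, 292
The 2 values of 447 occupy positions 3–4 → each gets rank 3.

3, 2, 8, 5, 7, 1, 6, 3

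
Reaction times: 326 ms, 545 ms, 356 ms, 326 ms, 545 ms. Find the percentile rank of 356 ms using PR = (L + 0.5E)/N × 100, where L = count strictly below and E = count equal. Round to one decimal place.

N = 5.
Strictly below 356: 2. Equal to 356: 1.
PR = (2 + 0.5·1)/5 × 100 = 50.0

50.0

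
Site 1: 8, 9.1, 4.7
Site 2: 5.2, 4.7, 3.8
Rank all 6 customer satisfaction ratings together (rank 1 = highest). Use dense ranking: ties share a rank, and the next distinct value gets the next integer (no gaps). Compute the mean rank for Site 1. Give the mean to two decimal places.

Sorted (descending): 9.1, 8, 5.2, 4.7, 4.7, 3.8
The 2 values of 4.7 share dense rank 4.
Remaining distinct values take the next consecutive integers.
Site 1 values → pooled ranks: 8→2, 9.1→1, 4.7→4
Mean rank = (2 + 1 + 4) / 3 = 2.33

2.33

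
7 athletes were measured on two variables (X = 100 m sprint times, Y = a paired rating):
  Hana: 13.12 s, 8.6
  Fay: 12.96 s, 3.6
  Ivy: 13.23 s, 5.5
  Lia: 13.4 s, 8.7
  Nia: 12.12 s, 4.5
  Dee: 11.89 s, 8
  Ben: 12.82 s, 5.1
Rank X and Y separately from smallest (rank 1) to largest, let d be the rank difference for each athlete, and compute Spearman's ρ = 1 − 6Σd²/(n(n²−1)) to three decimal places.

Ranks of variable 1: 5, 4, 6, 7, 2, 1, 3
Ranks of variable 2: 6, 1, 4, 7, 2, 5, 3
d = r₁ − r₂: -1, 3, 2, 0, 0, -4, 0
d²: 1, 9, 4, 0, 0, 16, 0; Σd² = 30
ρ = 1 − 6·30/(7·48) = 1 − 180/336 = 0.464

0.464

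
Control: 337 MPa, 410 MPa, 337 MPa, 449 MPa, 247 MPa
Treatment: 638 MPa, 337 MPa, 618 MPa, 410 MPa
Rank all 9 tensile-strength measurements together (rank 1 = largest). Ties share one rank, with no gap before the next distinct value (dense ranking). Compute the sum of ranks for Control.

Sorted (descending): 638, 618, 449, 410, 410, 337, 337, 337, 247
The 2 values of 410 share dense rank 4.
The 3 values of 337 share dense rank 5.
Remaining distinct values take the next consecutive integers.
Control values → pooled ranks: 337→5, 410→4, 337→5, 449→3, 247→6
Rank sum = 5 + 4 + 5 + 3 + 6 = 23

23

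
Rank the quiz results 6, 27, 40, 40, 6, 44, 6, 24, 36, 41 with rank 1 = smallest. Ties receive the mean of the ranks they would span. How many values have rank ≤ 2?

3

Sorted (ascending): 6, 6, 6, 24, 27, 36, 40, 40, 41, 44
The 3 values of 6 occupy positions 1–3 → average rank 2.
The 2 values of 40 occupy positions 7–8 → average rank (7+8)/2 = 7.5.
Ranks ≤ 2: {2, 2, 2} → 3 values.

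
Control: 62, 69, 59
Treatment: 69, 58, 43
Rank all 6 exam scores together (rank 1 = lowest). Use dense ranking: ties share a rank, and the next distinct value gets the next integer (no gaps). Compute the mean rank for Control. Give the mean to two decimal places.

4.00

Sorted (ascending): 43, 58, 59, 62, 69, 69
The 2 values of 69 share dense rank 5.
Remaining distinct values take the next consecutive integers.
Control values → pooled ranks: 62→4, 69→5, 59→3
Mean rank = (4 + 5 + 3) / 3 = 4.00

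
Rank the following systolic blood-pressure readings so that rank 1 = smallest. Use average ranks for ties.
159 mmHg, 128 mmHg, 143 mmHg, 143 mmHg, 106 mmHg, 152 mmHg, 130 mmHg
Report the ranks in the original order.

Sorted (ascending): 106, 128, 130, 143, 143, 152, 159
The 2 values of 143 occupy positions 4–5 → average rank (4+5)/2 = 4.5.

7, 2, 4.5, 4.5, 1, 6, 3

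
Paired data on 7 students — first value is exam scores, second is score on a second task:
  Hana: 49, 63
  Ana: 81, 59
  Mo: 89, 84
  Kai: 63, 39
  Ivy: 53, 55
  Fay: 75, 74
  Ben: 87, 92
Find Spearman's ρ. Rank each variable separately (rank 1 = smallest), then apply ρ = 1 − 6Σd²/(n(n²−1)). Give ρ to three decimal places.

Ranks of variable 1: 1, 5, 7, 3, 2, 4, 6
Ranks of variable 2: 4, 3, 6, 1, 2, 5, 7
d = r₁ − r₂: -3, 2, 1, 2, 0, -1, -1
d²: 9, 4, 1, 4, 0, 1, 1; Σd² = 20
ρ = 1 − 6·20/(7·48) = 1 − 120/336 = 0.643

0.643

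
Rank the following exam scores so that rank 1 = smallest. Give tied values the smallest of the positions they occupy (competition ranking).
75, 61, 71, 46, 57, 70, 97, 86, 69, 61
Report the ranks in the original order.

Sorted (ascending): 46, 57, 61, 61, 69, 70, 71, 75, 86, 97
The 2 values of 61 occupy positions 3–4 → each gets rank 3.

8, 3, 7, 1, 2, 6, 10, 9, 5, 3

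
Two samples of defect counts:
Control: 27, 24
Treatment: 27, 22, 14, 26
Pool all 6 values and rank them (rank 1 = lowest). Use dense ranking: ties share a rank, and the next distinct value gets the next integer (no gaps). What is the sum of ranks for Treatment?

12

Sorted (ascending): 14, 22, 24, 26, 27, 27
The 2 values of 27 share dense rank 5.
Remaining distinct values take the next consecutive integers.
Treatment values → pooled ranks: 27→5, 22→2, 14→1, 26→4
Rank sum = 5 + 2 + 1 + 4 = 12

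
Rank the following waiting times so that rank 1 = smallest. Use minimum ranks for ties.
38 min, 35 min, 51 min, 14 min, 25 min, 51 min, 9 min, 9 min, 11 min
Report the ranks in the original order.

7, 6, 8, 4, 5, 8, 1, 1, 3

Sorted (ascending): 9, 9, 11, 14, 25, 35, 38, 51, 51
The 2 values of 9 occupy positions 1–2 → each gets rank 1.
The 2 values of 51 occupy positions 8–9 → each gets rank 8.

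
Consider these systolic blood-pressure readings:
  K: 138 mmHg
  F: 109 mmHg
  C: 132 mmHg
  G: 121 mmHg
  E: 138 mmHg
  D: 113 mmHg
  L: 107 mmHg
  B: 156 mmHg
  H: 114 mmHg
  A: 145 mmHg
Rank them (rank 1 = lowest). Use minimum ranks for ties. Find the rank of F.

Sorted (ascending): 107, 109, 113, 114, 121, 132, 138, 138, 145, 156
The 2 values of 138 occupy positions 7–8 → each gets rank 7.
F has value 109 mmHg → rank 2.

2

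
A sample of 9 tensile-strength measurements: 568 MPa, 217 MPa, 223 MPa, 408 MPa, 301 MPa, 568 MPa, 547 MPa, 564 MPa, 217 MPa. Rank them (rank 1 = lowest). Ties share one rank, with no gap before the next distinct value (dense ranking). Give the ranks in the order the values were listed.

7, 1, 2, 4, 3, 7, 5, 6, 1

Sorted (ascending): 217, 217, 223, 301, 408, 547, 564, 568, 568
The 2 values of 217 share dense rank 1.
The 2 values of 568 share dense rank 7.
Remaining distinct values take the next consecutive integers.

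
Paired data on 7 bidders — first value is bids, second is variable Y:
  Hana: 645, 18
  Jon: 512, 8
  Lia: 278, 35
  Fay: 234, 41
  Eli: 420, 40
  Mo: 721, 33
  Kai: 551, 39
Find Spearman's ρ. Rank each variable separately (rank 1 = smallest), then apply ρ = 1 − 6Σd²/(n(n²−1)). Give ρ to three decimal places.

Ranks of variable 1: 6, 4, 2, 1, 3, 7, 5
Ranks of variable 2: 2, 1, 4, 7, 6, 3, 5
d = r₁ − r₂: 4, 3, -2, -6, -3, 4, 0
d²: 16, 9, 4, 36, 9, 16, 0; Σd² = 90
ρ = 1 − 6·90/(7·48) = 1 − 540/336 = -0.607

-0.607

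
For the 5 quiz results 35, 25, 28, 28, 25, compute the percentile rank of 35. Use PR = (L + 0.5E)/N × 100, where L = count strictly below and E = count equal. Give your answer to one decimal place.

90.0

N = 5.
Strictly below 35: 4. Equal to 35: 1.
PR = (4 + 0.5·1)/5 × 100 = 90.0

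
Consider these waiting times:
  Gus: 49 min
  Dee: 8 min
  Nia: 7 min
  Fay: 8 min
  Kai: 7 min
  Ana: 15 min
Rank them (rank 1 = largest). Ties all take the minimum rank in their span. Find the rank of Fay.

3

Sorted (descending): 49, 15, 8, 8, 7, 7
The 2 values of 8 occupy positions 3–4 → each gets rank 3.
The 2 values of 7 occupy positions 5–6 → each gets rank 5.
Fay has value 8 min → rank 3.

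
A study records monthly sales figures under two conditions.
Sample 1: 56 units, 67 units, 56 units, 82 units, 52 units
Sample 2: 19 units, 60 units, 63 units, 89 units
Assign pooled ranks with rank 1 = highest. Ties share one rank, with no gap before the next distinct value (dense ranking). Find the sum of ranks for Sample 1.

Sorted (descending): 89, 82, 67, 63, 60, 56, 56, 52, 19
The 2 values of 56 share dense rank 6.
Remaining distinct values take the next consecutive integers.
Sample 1 values → pooled ranks: 56→6, 67→3, 56→6, 82→2, 52→7
Rank sum = 6 + 3 + 6 + 2 + 7 = 24

24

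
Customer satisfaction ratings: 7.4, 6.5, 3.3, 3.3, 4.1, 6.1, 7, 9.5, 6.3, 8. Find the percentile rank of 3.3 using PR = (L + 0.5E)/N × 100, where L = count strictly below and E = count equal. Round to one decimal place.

N = 10.
Strictly below 3.3: 0. Equal to 3.3: 2.
PR = (0 + 0.5·2)/10 × 100 = 10.0

10.0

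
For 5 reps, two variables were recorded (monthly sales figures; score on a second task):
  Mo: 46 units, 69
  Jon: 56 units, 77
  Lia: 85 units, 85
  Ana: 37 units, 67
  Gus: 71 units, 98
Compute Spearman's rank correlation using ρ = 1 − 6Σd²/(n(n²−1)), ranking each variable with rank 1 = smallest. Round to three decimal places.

0.900

Ranks of variable 1: 2, 3, 5, 1, 4
Ranks of variable 2: 2, 3, 4, 1, 5
d = r₁ − r₂: 0, 0, 1, 0, -1
d²: 0, 0, 1, 0, 1; Σd² = 2
ρ = 1 − 6·2/(5·24) = 1 − 12/120 = 0.900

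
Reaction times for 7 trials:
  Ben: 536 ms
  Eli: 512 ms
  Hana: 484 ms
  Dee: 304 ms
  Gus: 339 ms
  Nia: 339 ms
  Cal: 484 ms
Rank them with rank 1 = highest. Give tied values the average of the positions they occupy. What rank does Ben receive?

1

Sorted (descending): 536, 512, 484, 484, 339, 339, 304
The 2 values of 484 occupy positions 3–4 → average rank (3+4)/2 = 3.5.
The 2 values of 339 occupy positions 5–6 → average rank (5+6)/2 = 5.5.
Ben has value 536 ms → rank 1.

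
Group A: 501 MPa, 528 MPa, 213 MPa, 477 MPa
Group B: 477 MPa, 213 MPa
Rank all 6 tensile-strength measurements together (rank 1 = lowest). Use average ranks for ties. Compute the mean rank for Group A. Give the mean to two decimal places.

Sorted (ascending): 213, 213, 477, 477, 501, 528
The 2 values of 213 occupy positions 1–2 → average rank (1+2)/2 = 1.5.
The 2 values of 477 occupy positions 3–4 → average rank (3+4)/2 = 3.5.
Group A values → pooled ranks: 501→5, 528→6, 213→1.5, 477→3.5
Mean rank = (5 + 6 + 1.5 + 3.5) / 4 = 4.00

4.00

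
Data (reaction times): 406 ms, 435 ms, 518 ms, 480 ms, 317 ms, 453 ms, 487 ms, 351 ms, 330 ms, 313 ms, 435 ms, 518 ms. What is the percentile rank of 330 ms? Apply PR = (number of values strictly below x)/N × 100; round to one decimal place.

N = 12.
Strictly below 330: 2. Equal to 330: 1.
PR = 2/12 × 100 = 16.7

16.7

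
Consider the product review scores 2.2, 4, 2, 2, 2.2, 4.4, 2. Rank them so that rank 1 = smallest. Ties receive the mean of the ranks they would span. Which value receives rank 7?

4.4

Sorted (ascending): 2, 2, 2, 2.2, 2.2, 4, 4.4
The 3 values of 2 occupy positions 1–3 → average rank 2.
The 2 values of 2.2 occupy positions 4–5 → average rank (4+5)/2 = 4.5.
Rank 7 → value 4.4.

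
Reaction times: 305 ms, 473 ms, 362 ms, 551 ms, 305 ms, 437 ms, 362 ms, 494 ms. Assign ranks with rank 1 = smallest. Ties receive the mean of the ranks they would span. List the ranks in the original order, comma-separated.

1.5, 6, 3.5, 8, 1.5, 5, 3.5, 7

Sorted (ascending): 305, 305, 362, 362, 437, 473, 494, 551
The 2 values of 305 occupy positions 1–2 → average rank (1+2)/2 = 1.5.
The 2 values of 362 occupy positions 3–4 → average rank (3+4)/2 = 3.5.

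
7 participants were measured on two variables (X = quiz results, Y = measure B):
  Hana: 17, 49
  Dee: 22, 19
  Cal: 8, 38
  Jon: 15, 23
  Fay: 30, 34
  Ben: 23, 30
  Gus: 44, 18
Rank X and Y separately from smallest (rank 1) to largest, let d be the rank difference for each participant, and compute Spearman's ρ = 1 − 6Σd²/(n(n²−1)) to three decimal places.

Ranks of variable 1: 3, 4, 1, 2, 6, 5, 7
Ranks of variable 2: 7, 2, 6, 3, 5, 4, 1
d = r₁ − r₂: -4, 2, -5, -1, 1, 1, 6
d²: 16, 4, 25, 1, 1, 1, 36; Σd² = 84
ρ = 1 − 6·84/(7·48) = 1 − 504/336 = -0.500

-0.500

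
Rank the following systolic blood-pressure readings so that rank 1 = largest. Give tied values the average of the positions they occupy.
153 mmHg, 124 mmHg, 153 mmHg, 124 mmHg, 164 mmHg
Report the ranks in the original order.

Sorted (descending): 164, 153, 153, 124, 124
The 2 values of 153 occupy positions 2–3 → average rank (2+3)/2 = 2.5.
The 2 values of 124 occupy positions 4–5 → average rank (4+5)/2 = 4.5.

2.5, 4.5, 2.5, 4.5, 1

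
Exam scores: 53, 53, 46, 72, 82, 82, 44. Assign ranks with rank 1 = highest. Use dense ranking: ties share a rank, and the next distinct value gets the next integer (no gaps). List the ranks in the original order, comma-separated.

Sorted (descending): 82, 82, 72, 53, 53, 46, 44
The 2 values of 82 share dense rank 1.
The 2 values of 53 share dense rank 3.
Remaining distinct values take the next consecutive integers.

3, 3, 4, 2, 1, 1, 5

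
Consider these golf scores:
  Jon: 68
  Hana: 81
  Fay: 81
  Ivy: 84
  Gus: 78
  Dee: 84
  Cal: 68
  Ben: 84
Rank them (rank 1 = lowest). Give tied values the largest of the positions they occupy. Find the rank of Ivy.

Sorted (ascending): 68, 68, 78, 81, 81, 84, 84, 84
The 2 values of 68 occupy positions 1–2 → each gets rank 2.
The 2 values of 81 occupy positions 4–5 → each gets rank 5.
The 3 values of 84 occupy positions 6–8 → each gets rank 8.
Ivy has value 84 → rank 8.

8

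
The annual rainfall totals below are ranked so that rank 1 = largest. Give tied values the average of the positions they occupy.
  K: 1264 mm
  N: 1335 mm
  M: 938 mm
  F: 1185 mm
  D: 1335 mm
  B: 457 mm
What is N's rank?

Sorted (descending): 1335, 1335, 1264, 1185, 938, 457
The 2 values of 1335 occupy positions 1–2 → average rank (1+2)/2 = 1.5.
N has value 1335 mm → rank 1.5.

1.5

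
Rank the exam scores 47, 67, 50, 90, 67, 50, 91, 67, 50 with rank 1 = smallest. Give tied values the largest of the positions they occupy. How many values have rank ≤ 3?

Sorted (ascending): 47, 50, 50, 50, 67, 67, 67, 90, 91
The 3 values of 50 occupy positions 2–4 → each gets rank 4.
The 3 values of 67 occupy positions 5–7 → each gets rank 7.
Ranks ≤ 3: {1} → 1 value.

1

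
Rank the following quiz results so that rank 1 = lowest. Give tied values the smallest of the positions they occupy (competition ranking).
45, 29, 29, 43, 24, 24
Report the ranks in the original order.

Sorted (ascending): 24, 24, 29, 29, 43, 45
The 2 values of 24 occupy positions 1–2 → each gets rank 1.
The 2 values of 29 occupy positions 3–4 → each gets rank 3.

6, 3, 3, 5, 1, 1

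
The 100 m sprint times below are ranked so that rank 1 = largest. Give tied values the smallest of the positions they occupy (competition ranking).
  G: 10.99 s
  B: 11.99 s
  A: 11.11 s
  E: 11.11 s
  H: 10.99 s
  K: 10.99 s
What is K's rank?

Sorted (descending): 11.99, 11.11, 11.11, 10.99, 10.99, 10.99
The 2 values of 11.11 occupy positions 2–3 → each gets rank 2.
The 3 values of 10.99 occupy positions 4–6 → each gets rank 4.
K has value 10.99 s → rank 4.

4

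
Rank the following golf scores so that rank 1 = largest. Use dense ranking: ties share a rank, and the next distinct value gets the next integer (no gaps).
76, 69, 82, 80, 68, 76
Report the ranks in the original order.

3, 4, 1, 2, 5, 3

Sorted (descending): 82, 80, 76, 76, 69, 68
The 2 values of 76 share dense rank 3.
Remaining distinct values take the next consecutive integers.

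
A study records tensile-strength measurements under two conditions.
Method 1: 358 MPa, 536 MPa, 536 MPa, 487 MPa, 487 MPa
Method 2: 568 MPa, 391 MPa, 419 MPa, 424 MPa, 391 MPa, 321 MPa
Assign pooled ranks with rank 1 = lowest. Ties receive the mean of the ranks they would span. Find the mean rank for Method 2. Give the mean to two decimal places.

5.00

Sorted (ascending): 321, 358, 391, 391, 419, 424, 487, 487, 536, 536, 568
The 2 values of 391 occupy positions 3–4 → average rank (3+4)/2 = 3.5.
The 2 values of 487 occupy positions 7–8 → average rank (7+8)/2 = 7.5.
The 2 values of 536 occupy positions 9–10 → average rank (9+10)/2 = 9.5.
Method 2 values → pooled ranks: 568→11, 391→3.5, 419→5, 424→6, 391→3.5, 321→1
Mean rank = (11 + 3.5 + 5 + 6 + 3.5 + 1) / 6 = 5.00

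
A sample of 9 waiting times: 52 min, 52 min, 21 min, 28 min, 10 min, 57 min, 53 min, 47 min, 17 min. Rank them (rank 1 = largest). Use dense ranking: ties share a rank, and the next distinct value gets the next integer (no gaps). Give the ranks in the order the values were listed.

Sorted (descending): 57, 53, 52, 52, 47, 28, 21, 17, 10
The 2 values of 52 share dense rank 3.
Remaining distinct values take the next consecutive integers.

3, 3, 6, 5, 8, 1, 2, 4, 7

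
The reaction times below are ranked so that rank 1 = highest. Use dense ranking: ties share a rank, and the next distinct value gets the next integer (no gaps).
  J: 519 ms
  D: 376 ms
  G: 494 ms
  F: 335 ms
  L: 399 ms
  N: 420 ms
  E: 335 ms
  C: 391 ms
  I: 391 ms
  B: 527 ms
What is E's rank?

8

Sorted (descending): 527, 519, 494, 420, 399, 391, 391, 376, 335, 335
The 2 values of 391 share dense rank 6.
The 2 values of 335 share dense rank 8.
Remaining distinct values take the next consecutive integers.
E has value 335 ms → rank 8.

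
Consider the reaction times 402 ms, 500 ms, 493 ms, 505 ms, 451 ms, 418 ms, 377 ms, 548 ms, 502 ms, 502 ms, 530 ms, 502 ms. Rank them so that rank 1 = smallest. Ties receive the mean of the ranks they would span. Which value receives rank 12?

548

Sorted (ascending): 377, 402, 418, 451, 493, 500, 502, 502, 502, 505, 530, 548
The 3 values of 502 occupy positions 7–9 → average rank 8.
Rank 12 → value 548.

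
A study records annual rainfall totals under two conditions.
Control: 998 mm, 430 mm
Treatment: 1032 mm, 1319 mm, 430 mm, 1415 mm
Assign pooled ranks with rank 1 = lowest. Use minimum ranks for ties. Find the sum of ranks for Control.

Sorted (ascending): 430, 430, 998, 1032, 1319, 1415
The 2 values of 430 occupy positions 1–2 → each gets rank 1.
Control values → pooled ranks: 998→3, 430→1
Rank sum = 3 + 1 = 4

4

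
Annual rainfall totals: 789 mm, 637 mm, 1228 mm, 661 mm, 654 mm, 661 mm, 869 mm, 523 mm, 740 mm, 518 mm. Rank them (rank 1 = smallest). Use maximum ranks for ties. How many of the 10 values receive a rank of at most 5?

4

Sorted (ascending): 518, 523, 637, 654, 661, 661, 740, 789, 869, 1228
The 2 values of 661 occupy positions 5–6 → each gets rank 6.
Ranks ≤ 5: {1, 2, 3, 4} → 4 values.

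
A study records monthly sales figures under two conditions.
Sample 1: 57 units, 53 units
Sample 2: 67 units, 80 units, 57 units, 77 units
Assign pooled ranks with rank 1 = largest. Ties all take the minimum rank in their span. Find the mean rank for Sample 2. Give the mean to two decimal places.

2.50

Sorted (descending): 80, 77, 67, 57, 57, 53
The 2 values of 57 occupy positions 4–5 → each gets rank 4.
Sample 2 values → pooled ranks: 67→3, 80→1, 57→4, 77→2
Mean rank = (3 + 1 + 4 + 2) / 4 = 2.50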